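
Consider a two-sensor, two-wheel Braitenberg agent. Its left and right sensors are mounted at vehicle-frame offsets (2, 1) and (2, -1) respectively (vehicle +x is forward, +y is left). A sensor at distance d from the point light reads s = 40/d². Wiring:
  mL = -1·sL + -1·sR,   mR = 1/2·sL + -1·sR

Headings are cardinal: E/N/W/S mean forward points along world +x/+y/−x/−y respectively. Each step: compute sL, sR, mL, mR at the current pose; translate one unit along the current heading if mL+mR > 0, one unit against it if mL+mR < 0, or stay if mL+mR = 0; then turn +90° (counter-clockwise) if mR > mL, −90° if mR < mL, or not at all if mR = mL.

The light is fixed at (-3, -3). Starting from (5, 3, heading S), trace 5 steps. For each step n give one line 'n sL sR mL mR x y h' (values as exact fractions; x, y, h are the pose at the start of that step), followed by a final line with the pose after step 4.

0 40/97 8/13 -1296/1261 -516/1261 5 3 S
1 10/41 5/17 -375/697 -120/697 5 4 E
2 40/117 8/29 -2096/3393 -356/3393 4 4 N
3 4/5 20/37 -248/185 -26/185 4 3 W
4 40/97 8/13 -1296/1261 -516/1261 5 3 S
final 5 4 E

n=0: pose=(5,3,S); sL=40/97, sR=8/13; mL=-1296/1261, mR=-516/1261; mL+mR=-1812/1261 → advance -1; mR−mL=60/97 → turn +1·90°
n=1: pose=(5,4,E); sL=10/41, sR=5/17; mL=-375/697, mR=-120/697; mL+mR=-495/697 → advance -1; mR−mL=15/41 → turn +1·90°
n=2: pose=(4,4,N); sL=40/117, sR=8/29; mL=-2096/3393, mR=-356/3393; mL+mR=-2452/3393 → advance -1; mR−mL=20/39 → turn +1·90°
n=3: pose=(4,3,W); sL=4/5, sR=20/37; mL=-248/185, mR=-26/185; mL+mR=-274/185 → advance -1; mR−mL=6/5 → turn +1·90°
n=4: pose=(5,3,S); sL=40/97, sR=8/13; mL=-1296/1261, mR=-516/1261; mL+mR=-1812/1261 → advance -1; mR−mL=60/97 → turn +1·90°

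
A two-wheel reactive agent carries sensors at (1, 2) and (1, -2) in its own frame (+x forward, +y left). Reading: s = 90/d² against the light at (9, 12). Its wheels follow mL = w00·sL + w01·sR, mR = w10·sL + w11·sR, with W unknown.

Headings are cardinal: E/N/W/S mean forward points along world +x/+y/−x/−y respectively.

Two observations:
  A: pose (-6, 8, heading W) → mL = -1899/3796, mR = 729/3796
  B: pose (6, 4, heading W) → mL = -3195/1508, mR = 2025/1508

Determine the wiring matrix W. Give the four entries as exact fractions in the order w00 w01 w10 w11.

obs A: pose=(-6,8,W) → sL=45/146, sR=9/26, mL=-1899/3796, mR=729/3796
obs B: pose=(6,4,W) → sL=45/58, sR=45/26, mL=-3195/1508, mR=2025/1508
sensor matrix S = [[45/146, 9/26], [45/58, 45/26]]; det S = 7290/27521
solve [mL_A; mL_B] = S·[w00; w01] and [mR_A; mR_B] = S·[w10; w11]:
  w00 = -1/2, w01 = -1, w10 = -1/2, w11 = 1

-1/2 -1 -1/2 1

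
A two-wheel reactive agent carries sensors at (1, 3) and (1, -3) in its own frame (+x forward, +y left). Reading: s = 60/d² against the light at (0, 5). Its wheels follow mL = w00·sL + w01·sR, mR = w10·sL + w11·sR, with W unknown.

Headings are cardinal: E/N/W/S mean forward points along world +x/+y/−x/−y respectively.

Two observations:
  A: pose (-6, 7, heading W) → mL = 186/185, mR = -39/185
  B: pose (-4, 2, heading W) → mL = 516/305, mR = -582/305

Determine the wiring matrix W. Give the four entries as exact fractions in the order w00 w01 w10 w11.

obs A: pose=(-6,7,W) → sL=6/5, sR=30/37, mL=186/185, mR=-39/185
obs B: pose=(-4,2,W) → sL=60/61, sR=12/5, mL=516/305, mR=-582/305
sensor matrix S = [[6/5, 30/37], [60/61, 12/5]]; det S = 117504/56425
solve [mL_A; mL_B] = S·[w00; w01] and [mR_A; mR_B] = S·[w10; w11]:
  w00 = 1/2, w01 = 1/2, w10 = 1/2, w11 = -1

1/2 1/2 1/2 -1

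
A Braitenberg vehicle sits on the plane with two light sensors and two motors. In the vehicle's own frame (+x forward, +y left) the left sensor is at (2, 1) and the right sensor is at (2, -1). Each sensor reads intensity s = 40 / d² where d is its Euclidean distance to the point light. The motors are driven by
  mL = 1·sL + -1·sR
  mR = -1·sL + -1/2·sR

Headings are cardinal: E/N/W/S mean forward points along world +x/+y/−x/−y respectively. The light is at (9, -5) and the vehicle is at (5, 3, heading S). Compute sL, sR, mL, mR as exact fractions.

left sensor world pos  = (6, 1); dL² = 45
right sensor world pos = (4, 1); dR² = 61
sL = 40/45 = 8/9
sR = 40/61 = 40/61
mL = 1·sL + -1·sR = 128/549
mR = -1·sL + -1/2·sR = -668/549

8/9 40/61 128/549 -668/549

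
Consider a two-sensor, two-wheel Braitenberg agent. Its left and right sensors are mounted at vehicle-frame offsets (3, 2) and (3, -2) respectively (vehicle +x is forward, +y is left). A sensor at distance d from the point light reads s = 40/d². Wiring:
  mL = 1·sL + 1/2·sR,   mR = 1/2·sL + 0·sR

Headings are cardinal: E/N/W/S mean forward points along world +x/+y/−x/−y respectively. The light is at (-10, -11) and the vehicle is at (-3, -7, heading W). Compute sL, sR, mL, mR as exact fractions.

2 10/13 31/13 1

left sensor world pos  = (-6, -9); dL² = 20
right sensor world pos = (-6, -5); dR² = 52
sL = 40/20 = 2
sR = 40/52 = 10/13
mL = 1·sL + 1/2·sR = 31/13
mR = 1/2·sL + 0·sR = 1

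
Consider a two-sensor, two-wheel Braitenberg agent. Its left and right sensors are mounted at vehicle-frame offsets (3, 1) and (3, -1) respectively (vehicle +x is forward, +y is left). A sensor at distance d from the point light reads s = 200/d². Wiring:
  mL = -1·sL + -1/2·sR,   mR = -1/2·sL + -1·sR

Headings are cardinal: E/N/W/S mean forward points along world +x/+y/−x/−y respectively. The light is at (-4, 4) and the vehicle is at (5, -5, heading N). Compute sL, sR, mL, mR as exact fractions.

left sensor world pos  = (4, -2); dL² = 100
right sensor world pos = (6, -2); dR² = 136
sL = 200/100 = 2
sR = 200/136 = 25/17
mL = -1·sL + -1/2·sR = -93/34
mR = -1/2·sL + -1·sR = -42/17

2 25/17 -93/34 -42/17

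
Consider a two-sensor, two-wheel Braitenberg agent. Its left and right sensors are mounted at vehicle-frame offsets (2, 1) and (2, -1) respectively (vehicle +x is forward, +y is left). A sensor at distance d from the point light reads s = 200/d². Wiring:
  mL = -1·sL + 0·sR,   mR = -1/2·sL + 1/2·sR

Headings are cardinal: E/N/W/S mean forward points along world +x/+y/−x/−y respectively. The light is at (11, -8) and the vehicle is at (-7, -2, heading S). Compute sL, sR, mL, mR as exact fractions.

left sensor world pos  = (-6, -4); dL² = 305
right sensor world pos = (-8, -4); dR² = 377
sL = 200/305 = 40/61
sR = 200/377 = 200/377
mL = -1·sL + 0·sR = -40/61
mR = -1/2·sL + 1/2·sR = -1440/22997

40/61 200/377 -40/61 -1440/22997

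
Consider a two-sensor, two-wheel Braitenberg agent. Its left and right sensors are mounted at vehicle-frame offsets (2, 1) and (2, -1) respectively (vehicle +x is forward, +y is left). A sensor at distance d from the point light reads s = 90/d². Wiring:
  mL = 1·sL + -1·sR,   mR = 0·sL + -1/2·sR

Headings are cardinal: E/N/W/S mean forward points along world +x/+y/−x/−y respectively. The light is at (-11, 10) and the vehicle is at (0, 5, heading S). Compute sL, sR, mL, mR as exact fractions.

90/193 90/149 -3960/28757 -45/149

left sensor world pos  = (1, 3); dL² = 193
right sensor world pos = (-1, 3); dR² = 149
sL = 90/193 = 90/193
sR = 90/149 = 90/149
mL = 1·sL + -1·sR = -3960/28757
mR = 0·sL + -1/2·sR = -45/149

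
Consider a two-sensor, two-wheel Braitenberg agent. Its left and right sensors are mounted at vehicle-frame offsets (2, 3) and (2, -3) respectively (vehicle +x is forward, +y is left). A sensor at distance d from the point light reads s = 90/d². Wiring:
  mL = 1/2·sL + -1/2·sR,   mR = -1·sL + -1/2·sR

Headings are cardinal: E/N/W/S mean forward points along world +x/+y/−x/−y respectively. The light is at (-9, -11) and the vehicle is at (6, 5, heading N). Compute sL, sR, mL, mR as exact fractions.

5/26 5/36 25/936 -245/936

left sensor world pos  = (3, 7); dL² = 468
right sensor world pos = (9, 7); dR² = 648
sL = 90/468 = 5/26
sR = 90/648 = 5/36
mL = 1/2·sL + -1/2·sR = 25/936
mR = -1·sL + -1/2·sR = -245/936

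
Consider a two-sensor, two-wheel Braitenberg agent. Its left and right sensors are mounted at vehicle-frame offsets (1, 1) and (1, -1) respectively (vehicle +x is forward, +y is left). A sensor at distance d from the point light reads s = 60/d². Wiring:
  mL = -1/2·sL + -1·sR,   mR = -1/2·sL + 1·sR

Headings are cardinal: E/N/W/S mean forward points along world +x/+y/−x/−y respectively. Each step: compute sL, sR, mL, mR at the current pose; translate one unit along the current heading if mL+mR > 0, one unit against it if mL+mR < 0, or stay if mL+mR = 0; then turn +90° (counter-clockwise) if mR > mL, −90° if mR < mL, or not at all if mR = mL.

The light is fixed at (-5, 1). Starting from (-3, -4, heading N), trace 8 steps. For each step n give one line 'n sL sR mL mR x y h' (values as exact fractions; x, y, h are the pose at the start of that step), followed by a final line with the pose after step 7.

n=0: pose=(-3,-4,N); sL=60/17, sR=12/5; mL=-354/85, mR=54/85; mL+mR=-60/17 → advance -1; mR−mL=24/5 → turn +1·90°
n=1: pose=(-3,-5,W); sL=6/5, sR=30/13; mL=-189/65, mR=111/65; mL+mR=-6/5 → advance -1; mR−mL=60/13 → turn +1·90°
n=2: pose=(-2,-5,S); sL=12/13, sR=60/53; mL=-1098/689, mR=462/689; mL+mR=-12/13 → advance -1; mR−mL=120/53 → turn +1·90°
n=3: pose=(-2,-4,E); sL=15/8, sR=15/13; mL=-435/208, mR=45/208; mL+mR=-15/8 → advance -1; mR−mL=30/13 → turn +1·90°
n=4: pose=(-3,-4,N); sL=60/17, sR=12/5; mL=-354/85, mR=54/85; mL+mR=-60/17 → advance -1; mR−mL=24/5 → turn +1·90°
n=5: pose=(-3,-5,W); sL=6/5, sR=30/13; mL=-189/65, mR=111/65; mL+mR=-6/5 → advance -1; mR−mL=60/13 → turn +1·90°
n=6: pose=(-2,-5,S); sL=12/13, sR=60/53; mL=-1098/689, mR=462/689; mL+mR=-12/13 → advance -1; mR−mL=120/53 → turn +1·90°
n=7: pose=(-2,-4,E); sL=15/8, sR=15/13; mL=-435/208, mR=45/208; mL+mR=-15/8 → advance -1; mR−mL=30/13 → turn +1·90°

0 60/17 12/5 -354/85 54/85 -3 -4 N
1 6/5 30/13 -189/65 111/65 -3 -5 W
2 12/13 60/53 -1098/689 462/689 -2 -5 S
3 15/8 15/13 -435/208 45/208 -2 -4 E
4 60/17 12/5 -354/85 54/85 -3 -4 N
5 6/5 30/13 -189/65 111/65 -3 -5 W
6 12/13 60/53 -1098/689 462/689 -2 -5 S
7 15/8 15/13 -435/208 45/208 -2 -4 E
final -3 -4 N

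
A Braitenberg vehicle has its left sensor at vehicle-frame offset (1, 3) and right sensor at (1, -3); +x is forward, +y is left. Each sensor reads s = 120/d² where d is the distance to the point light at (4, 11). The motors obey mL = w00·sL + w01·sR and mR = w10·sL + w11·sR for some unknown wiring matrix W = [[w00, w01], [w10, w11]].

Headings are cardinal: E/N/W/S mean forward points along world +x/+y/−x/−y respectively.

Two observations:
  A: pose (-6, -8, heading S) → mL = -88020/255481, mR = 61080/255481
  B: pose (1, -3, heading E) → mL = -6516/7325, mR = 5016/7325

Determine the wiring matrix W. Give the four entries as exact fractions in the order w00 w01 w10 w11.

obs A: pose=(-6,-8,S) → sL=120/449, sR=120/569, mL=-88020/255481, mR=61080/255481
obs B: pose=(1,-3,E) → sL=24/25, sR=120/293, mL=-6516/7325, mR=5016/7325
sensor matrix S = [[120/449, 120/569], [24/25, 120/293]]; det S = -34808832/374279665
solve [mL_A; mL_B] = S·[w00; w01] and [mR_A; mR_B] = S·[w10; w11]:
  w00 = -1/2, w01 = -1, w10 = 1/2, w11 = 1/2

-1/2 -1 1/2 1/2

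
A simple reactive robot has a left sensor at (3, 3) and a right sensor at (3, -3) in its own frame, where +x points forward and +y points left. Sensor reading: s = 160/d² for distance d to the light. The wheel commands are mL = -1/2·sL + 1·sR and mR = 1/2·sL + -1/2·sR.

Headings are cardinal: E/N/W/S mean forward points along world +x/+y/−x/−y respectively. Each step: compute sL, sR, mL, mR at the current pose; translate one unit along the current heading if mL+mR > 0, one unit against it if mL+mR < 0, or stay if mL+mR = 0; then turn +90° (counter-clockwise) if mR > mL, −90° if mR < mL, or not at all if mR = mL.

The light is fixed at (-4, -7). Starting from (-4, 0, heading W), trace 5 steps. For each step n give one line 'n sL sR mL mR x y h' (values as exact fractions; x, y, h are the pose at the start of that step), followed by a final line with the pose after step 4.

n=0: pose=(-4,0,W); sL=32/5, sR=160/109; mL=-944/545, mR=1344/545; mL+mR=80/109 → advance +1; mR−mL=2288/545 → turn +1·90°
n=1: pose=(-5,0,S); sL=8, sR=5; mL=1, mR=3/2; mL+mR=5/2 → advance +1; mR−mL=1/2 → turn +1·90°
n=2: pose=(-5,-1,E); sL=32/17, sR=160/13; mL=2512/221, mR=-1152/221; mL+mR=80/13 → advance +1; mR−mL=-3664/221 → turn -1·90°
n=3: pose=(-4,-1,S); sL=80/9, sR=80/9; mL=40/9, mR=0; mL+mR=40/9 → advance +1; mR−mL=-40/9 → turn -1·90°
n=4: pose=(-4,-2,W); sL=160/13, sR=160/73; mL=-3760/949, mR=4800/949; mL+mR=80/73 → advance +1; mR−mL=8560/949 → turn +1·90°

0 32/5 160/109 -944/545 1344/545 -4 0 W
1 8 5 1 3/2 -5 0 S
2 32/17 160/13 2512/221 -1152/221 -5 -1 E
3 80/9 80/9 40/9 0 -4 -1 S
4 160/13 160/73 -3760/949 4800/949 -4 -2 W
final -5 -2 S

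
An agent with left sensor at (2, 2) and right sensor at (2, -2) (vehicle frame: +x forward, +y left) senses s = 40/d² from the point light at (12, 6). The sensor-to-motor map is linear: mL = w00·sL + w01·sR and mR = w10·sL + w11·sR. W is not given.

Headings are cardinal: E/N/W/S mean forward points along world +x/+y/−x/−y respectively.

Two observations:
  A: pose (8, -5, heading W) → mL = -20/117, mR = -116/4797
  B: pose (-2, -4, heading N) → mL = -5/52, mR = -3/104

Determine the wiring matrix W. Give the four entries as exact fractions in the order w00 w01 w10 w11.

0 -1/2 -1 1/2

obs A: pose=(8,-5,W) → sL=8/41, sR=40/117, mL=-20/117, mR=-116/4797
obs B: pose=(-2,-4,N) → sL=1/8, sR=5/26, mL=-5/52, mR=-3/104
sensor matrix S = [[8/41, 40/117], [1/8, 5/26]]; det S = -25/4797
solve [mL_A; mL_B] = S·[w00; w01] and [mR_A; mR_B] = S·[w10; w11]:
  w00 = 0, w01 = -1/2, w10 = -1, w11 = 1/2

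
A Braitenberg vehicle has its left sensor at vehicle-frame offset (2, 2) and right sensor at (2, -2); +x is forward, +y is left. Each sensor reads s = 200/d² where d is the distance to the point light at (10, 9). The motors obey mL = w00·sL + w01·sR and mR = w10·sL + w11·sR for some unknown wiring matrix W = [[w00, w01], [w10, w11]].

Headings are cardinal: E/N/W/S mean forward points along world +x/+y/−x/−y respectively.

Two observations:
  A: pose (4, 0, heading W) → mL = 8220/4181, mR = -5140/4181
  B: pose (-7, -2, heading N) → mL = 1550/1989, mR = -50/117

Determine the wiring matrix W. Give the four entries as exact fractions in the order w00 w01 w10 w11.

1 1/2 1/2 -1

obs A: pose=(4,0,W) → sL=40/37, sR=200/113, mL=8220/4181, mR=-5140/4181
obs B: pose=(-7,-2,N) → sL=100/221, sR=100/153, mL=1550/1989, mR=-50/117
sensor matrix S = [[40/37, 200/113], [100/221, 100/153]]; det S = -784000/8316009
solve [mL_A; mL_B] = S·[w00; w01] and [mR_A; mR_B] = S·[w10; w11]:
  w00 = 1, w01 = 1/2, w10 = 1/2, w11 = -1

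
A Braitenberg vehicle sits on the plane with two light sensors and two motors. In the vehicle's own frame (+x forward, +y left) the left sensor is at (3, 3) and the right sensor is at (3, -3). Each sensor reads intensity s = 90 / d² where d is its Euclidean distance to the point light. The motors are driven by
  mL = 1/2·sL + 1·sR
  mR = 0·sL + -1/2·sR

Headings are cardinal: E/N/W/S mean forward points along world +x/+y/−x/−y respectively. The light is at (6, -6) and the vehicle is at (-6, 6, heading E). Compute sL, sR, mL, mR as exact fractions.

5/17 5/9 215/306 -5/18

left sensor world pos  = (-3, 9); dL² = 306
right sensor world pos = (-3, 3); dR² = 162
sL = 90/306 = 5/17
sR = 90/162 = 5/9
mL = 1/2·sL + 1·sR = 215/306
mR = 0·sL + -1/2·sR = -5/18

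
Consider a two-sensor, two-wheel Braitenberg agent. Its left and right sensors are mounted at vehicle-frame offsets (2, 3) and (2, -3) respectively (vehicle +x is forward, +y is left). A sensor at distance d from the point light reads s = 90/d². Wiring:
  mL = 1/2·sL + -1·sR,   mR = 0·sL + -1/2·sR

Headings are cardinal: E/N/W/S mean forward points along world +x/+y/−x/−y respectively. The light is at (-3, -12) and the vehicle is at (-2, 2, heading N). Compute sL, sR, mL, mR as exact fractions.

9/26 45/136 -279/1768 -45/272

left sensor world pos  = (-5, 4); dL² = 260
right sensor world pos = (1, 4); dR² = 272
sL = 90/260 = 9/26
sR = 90/272 = 45/136
mL = 1/2·sL + -1·sR = -279/1768
mR = 0·sL + -1/2·sR = -45/272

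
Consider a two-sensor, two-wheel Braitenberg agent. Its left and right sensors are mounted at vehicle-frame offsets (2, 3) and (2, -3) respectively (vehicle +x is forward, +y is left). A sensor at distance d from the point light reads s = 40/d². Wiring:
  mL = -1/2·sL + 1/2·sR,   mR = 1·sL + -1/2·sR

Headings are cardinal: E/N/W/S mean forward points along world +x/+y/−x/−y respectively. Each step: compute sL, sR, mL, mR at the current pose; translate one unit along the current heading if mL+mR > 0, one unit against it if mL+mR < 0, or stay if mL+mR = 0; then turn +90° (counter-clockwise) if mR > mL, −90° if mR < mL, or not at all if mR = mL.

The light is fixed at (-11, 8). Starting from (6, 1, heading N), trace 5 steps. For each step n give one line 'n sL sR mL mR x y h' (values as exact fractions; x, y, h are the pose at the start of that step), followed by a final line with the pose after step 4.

0 40/221 8/85 -48/1105 148/1105 6 1 N
1 20/153 20/117 40/1989 10/221 6 2 W
2 8/85 40/233 768/19805 164/19805 5 2 S
3 5/37 10/53 105/3922 80/1961 5 1 W
4 8/81 8/45 16/405 4/405 4 1 S
final 4 0 W

n=0: pose=(6,1,N); sL=40/221, sR=8/85; mL=-48/1105, mR=148/1105; mL+mR=20/221 → advance +1; mR−mL=196/1105 → turn +1·90°
n=1: pose=(6,2,W); sL=20/153, sR=20/117; mL=40/1989, mR=10/221; mL+mR=10/153 → advance +1; mR−mL=50/1989 → turn +1·90°
n=2: pose=(5,2,S); sL=8/85, sR=40/233; mL=768/19805, mR=164/19805; mL+mR=4/85 → advance +1; mR−mL=-604/19805 → turn -1·90°
n=3: pose=(5,1,W); sL=5/37, sR=10/53; mL=105/3922, mR=80/1961; mL+mR=5/74 → advance +1; mR−mL=55/3922 → turn +1·90°
n=4: pose=(4,1,S); sL=8/81, sR=8/45; mL=16/405, mR=4/405; mL+mR=4/81 → advance +1; mR−mL=-4/135 → turn -1·90°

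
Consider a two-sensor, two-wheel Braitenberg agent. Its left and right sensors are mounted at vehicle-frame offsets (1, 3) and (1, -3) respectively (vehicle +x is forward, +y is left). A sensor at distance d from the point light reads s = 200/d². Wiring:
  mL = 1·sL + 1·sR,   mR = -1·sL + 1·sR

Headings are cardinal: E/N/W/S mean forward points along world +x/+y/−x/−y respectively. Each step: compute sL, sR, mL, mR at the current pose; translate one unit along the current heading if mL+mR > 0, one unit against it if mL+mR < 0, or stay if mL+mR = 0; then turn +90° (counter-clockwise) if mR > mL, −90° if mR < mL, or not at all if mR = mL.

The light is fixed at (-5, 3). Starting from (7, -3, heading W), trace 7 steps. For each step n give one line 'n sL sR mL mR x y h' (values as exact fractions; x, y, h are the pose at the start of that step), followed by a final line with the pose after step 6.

0 100/101 20/13 3320/1313 720/1313 7 -3 W
1 200/89 200/221 62000/19669 -26400/19669 6 -3 N
2 50/37 25/26 2225/962 -375/962 6 -2 E
3 200/261 200/117 2800/1131 3200/3393 7 -2 S
4 100/101 20/13 3320/1313 720/1313 7 -3 W
5 200/89 200/221 62000/19669 -26400/19669 6 -3 N
6 50/37 25/26 2225/962 -375/962 6 -2 E
final 7 -2 S

n=0: pose=(7,-3,W); sL=100/101, sR=20/13; mL=3320/1313, mR=720/1313; mL+mR=40/13 → advance +1; mR−mL=-200/101 → turn -1·90°
n=1: pose=(6,-3,N); sL=200/89, sR=200/221; mL=62000/19669, mR=-26400/19669; mL+mR=400/221 → advance +1; mR−mL=-400/89 → turn -1·90°
n=2: pose=(6,-2,E); sL=50/37, sR=25/26; mL=2225/962, mR=-375/962; mL+mR=25/13 → advance +1; mR−mL=-100/37 → turn -1·90°
n=3: pose=(7,-2,S); sL=200/261, sR=200/117; mL=2800/1131, mR=3200/3393; mL+mR=400/117 → advance +1; mR−mL=-400/261 → turn -1·90°
n=4: pose=(7,-3,W); sL=100/101, sR=20/13; mL=3320/1313, mR=720/1313; mL+mR=40/13 → advance +1; mR−mL=-200/101 → turn -1·90°
n=5: pose=(6,-3,N); sL=200/89, sR=200/221; mL=62000/19669, mR=-26400/19669; mL+mR=400/221 → advance +1; mR−mL=-400/89 → turn -1·90°
n=6: pose=(6,-2,E); sL=50/37, sR=25/26; mL=2225/962, mR=-375/962; mL+mR=25/13 → advance +1; mR−mL=-100/37 → turn -1·90°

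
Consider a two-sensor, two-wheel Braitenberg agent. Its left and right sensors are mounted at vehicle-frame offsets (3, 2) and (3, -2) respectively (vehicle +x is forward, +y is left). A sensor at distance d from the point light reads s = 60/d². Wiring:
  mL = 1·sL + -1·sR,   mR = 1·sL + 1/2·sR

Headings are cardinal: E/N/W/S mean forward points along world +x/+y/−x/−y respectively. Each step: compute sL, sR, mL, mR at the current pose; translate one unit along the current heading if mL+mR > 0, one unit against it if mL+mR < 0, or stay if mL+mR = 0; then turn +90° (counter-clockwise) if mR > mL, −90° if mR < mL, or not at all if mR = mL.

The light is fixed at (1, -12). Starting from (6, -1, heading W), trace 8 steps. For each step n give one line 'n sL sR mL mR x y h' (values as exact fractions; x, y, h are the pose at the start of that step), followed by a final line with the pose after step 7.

n=0: pose=(6,-1,W); sL=12/17, sR=60/173; mL=1056/2941, mR=2586/2941; mL+mR=3642/2941 → advance +1; mR−mL=90/173 → turn +1·90°
n=1: pose=(5,-1,S); sL=3/5, sR=15/17; mL=-24/85, mR=177/170; mL+mR=129/170 → advance +1; mR−mL=45/34 → turn +1·90°
n=2: pose=(5,-2,E); sL=60/193, sR=60/113; mL=-4800/21809, mR=12570/21809; mL+mR=7770/21809 → advance +1; mR−mL=90/113 → turn +1·90°
n=3: pose=(6,-2,N); sL=30/89, sR=30/109; mL=600/9701, mR=4605/9701; mL+mR=5205/9701 → advance +1; mR−mL=45/109 → turn +1·90°
n=4: pose=(6,-1,W); sL=12/17, sR=60/173; mL=1056/2941, mR=2586/2941; mL+mR=3642/2941 → advance +1; mR−mL=90/173 → turn +1·90°
n=5: pose=(5,-1,S); sL=3/5, sR=15/17; mL=-24/85, mR=177/170; mL+mR=129/170 → advance +1; mR−mL=45/34 → turn +1·90°
n=6: pose=(5,-2,E); sL=60/193, sR=60/113; mL=-4800/21809, mR=12570/21809; mL+mR=7770/21809 → advance +1; mR−mL=90/113 → turn +1·90°
n=7: pose=(6,-2,N); sL=30/89, sR=30/109; mL=600/9701, mR=4605/9701; mL+mR=5205/9701 → advance +1; mR−mL=45/109 → turn +1·90°

0 12/17 60/173 1056/2941 2586/2941 6 -1 W
1 3/5 15/17 -24/85 177/170 5 -1 S
2 60/193 60/113 -4800/21809 12570/21809 5 -2 E
3 30/89 30/109 600/9701 4605/9701 6 -2 N
4 12/17 60/173 1056/2941 2586/2941 6 -1 W
5 3/5 15/17 -24/85 177/170 5 -1 S
6 60/193 60/113 -4800/21809 12570/21809 5 -2 E
7 30/89 30/109 600/9701 4605/9701 6 -2 N
final 6 -1 W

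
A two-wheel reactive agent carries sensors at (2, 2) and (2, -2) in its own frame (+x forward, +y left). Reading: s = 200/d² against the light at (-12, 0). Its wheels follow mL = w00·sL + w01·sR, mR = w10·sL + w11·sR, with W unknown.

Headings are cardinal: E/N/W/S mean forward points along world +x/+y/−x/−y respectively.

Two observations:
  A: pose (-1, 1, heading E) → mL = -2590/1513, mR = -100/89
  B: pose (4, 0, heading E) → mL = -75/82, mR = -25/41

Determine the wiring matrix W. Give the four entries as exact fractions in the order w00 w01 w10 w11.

-1 -1/2 -1 0

obs A: pose=(-1,1,E) → sL=100/89, sR=20/17, mL=-2590/1513, mR=-100/89
obs B: pose=(4,0,E) → sL=25/41, sR=25/41, mL=-75/82, mR=-25/41
sensor matrix S = [[100/89, 20/17], [25/41, 25/41]]; det S = -2000/62033
solve [mL_A; mL_B] = S·[w00; w01] and [mR_A; mR_B] = S·[w10; w11]:
  w00 = -1, w01 = -1/2, w10 = -1, w11 = 0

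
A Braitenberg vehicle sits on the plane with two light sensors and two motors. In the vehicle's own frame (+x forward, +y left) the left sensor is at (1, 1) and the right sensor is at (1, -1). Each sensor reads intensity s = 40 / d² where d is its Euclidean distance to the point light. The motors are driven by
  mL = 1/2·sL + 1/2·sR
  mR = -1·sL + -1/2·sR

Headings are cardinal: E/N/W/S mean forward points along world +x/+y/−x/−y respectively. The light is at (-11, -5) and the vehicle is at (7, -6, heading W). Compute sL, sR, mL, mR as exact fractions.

left sensor world pos  = (6, -7); dL² = 293
right sensor world pos = (6, -5); dR² = 289
sL = 40/293 = 40/293
sR = 40/289 = 40/289
mL = 1/2·sL + 1/2·sR = 11640/84677
mR = -1·sL + -1/2·sR = -17420/84677

40/293 40/289 11640/84677 -17420/84677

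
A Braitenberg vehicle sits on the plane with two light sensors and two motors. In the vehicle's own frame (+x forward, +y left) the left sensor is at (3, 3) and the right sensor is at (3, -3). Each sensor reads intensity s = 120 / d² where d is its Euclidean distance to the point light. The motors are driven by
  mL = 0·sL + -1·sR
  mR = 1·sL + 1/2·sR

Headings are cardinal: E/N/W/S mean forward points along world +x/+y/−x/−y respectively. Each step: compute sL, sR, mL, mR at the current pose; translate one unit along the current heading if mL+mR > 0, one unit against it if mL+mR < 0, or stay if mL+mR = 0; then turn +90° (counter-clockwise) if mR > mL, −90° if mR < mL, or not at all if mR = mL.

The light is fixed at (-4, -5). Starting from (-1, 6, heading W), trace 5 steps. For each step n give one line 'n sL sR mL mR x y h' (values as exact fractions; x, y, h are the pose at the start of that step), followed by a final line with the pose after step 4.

n=0: pose=(-1,6,W); sL=15/8, sR=30/49; mL=-30/49, mR=855/392; mL+mR=615/392 → advance +1; mR−mL=1095/392 → turn +1·90°
n=1: pose=(-2,6,S); sL=120/89, sR=24/13; mL=-24/13, mR=2628/1157; mL+mR=492/1157 → advance +1; mR−mL=4764/1157 → turn +1·90°
n=2: pose=(-2,5,E); sL=60/97, sR=60/37; mL=-60/37, mR=5130/3589; mL+mR=-690/3589 → advance -1; mR−mL=10950/3589 → turn +1·90°
n=3: pose=(-3,5,N); sL=120/173, sR=24/37; mL=-24/37, mR=6516/6401; mL+mR=2364/6401 → advance +1; mR−mL=10668/6401 → turn +1·90°
n=4: pose=(-3,6,W); sL=30/17, sR=3/5; mL=-3/5, mR=351/170; mL+mR=249/170 → advance +1; mR−mL=453/170 → turn +1·90°

0 15/8 30/49 -30/49 855/392 -1 6 W
1 120/89 24/13 -24/13 2628/1157 -2 6 S
2 60/97 60/37 -60/37 5130/3589 -2 5 E
3 120/173 24/37 -24/37 6516/6401 -3 5 N
4 30/17 3/5 -3/5 351/170 -3 6 W
final -4 6 S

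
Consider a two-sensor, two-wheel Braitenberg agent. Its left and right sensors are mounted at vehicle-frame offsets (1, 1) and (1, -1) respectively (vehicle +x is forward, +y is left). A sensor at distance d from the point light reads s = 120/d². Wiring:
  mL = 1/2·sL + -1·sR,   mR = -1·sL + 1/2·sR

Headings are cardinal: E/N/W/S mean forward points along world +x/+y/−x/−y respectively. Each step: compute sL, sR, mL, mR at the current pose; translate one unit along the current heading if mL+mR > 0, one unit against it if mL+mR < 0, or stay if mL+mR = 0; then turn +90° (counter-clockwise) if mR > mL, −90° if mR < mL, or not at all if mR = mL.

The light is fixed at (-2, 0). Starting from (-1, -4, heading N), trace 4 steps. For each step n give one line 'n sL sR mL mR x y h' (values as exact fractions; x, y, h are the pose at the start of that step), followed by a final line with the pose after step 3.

n=0: pose=(-1,-4,N); sL=40/3, sR=120/13; mL=-100/39, mR=-340/39; mL+mR=-440/39 → advance -1; mR−mL=-80/13 → turn -1·90°
n=1: pose=(-1,-5,E); sL=6, sR=3; mL=0, mR=-9/2; mL+mR=-9/2 → advance -1; mR−mL=-9/2 → turn -1·90°
n=2: pose=(-2,-5,S); sL=120/37, sR=120/37; mL=-60/37, mR=-60/37; mL+mR=-120/37 → advance -1; mR−mL=0 → turn +0·90°
n=3: pose=(-2,-4,S); sL=60/13, sR=60/13; mL=-30/13, mR=-30/13; mL+mR=-60/13 → advance -1; mR−mL=0 → turn +0·90°

0 40/3 120/13 -100/39 -340/39 -1 -4 N
1 6 3 0 -9/2 -1 -5 E
2 120/37 120/37 -60/37 -60/37 -2 -5 S
3 60/13 60/13 -30/13 -30/13 -2 -4 S
final -2 -3 S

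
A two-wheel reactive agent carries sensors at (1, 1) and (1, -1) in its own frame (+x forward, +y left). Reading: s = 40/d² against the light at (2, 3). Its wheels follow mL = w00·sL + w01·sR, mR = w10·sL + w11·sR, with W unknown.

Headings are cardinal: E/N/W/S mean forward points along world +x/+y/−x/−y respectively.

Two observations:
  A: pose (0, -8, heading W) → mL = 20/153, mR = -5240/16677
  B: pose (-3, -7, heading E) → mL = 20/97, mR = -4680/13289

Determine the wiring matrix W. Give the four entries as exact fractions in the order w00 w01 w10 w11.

obs A: pose=(0,-8,W) → sL=40/153, sR=40/109, mL=20/153, mR=-5240/16677
obs B: pose=(-3,-7,E) → sL=40/97, sR=40/137, mL=20/97, mR=-4680/13289
sensor matrix S = [[40/153, 40/109], [40/97, 40/137]]; det S = -16620800/221620653
solve [mL_A; mL_B] = S·[w00; w01] and [mR_A; mR_B] = S·[w10; w11]:
  w00 = 1/2, w01 = 0, w10 = -1/2, w11 = -1/2

1/2 0 -1/2 -1/2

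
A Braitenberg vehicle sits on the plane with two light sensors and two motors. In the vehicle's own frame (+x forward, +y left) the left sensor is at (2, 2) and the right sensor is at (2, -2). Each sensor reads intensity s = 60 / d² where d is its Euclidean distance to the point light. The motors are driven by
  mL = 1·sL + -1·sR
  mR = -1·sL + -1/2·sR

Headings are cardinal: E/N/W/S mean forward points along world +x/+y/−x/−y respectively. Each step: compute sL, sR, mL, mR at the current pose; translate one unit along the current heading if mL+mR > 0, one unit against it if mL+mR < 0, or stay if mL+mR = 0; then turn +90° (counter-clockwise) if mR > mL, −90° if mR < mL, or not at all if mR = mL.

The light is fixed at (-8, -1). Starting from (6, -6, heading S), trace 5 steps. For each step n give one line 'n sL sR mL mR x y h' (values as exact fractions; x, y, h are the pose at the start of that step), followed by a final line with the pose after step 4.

n=0: pose=(6,-6,S); sL=12/61, sR=60/193; mL=-1344/11773, mR=-4146/11773; mL+mR=-90/193 → advance -1; mR−mL=-2802/11773 → turn -1·90°
n=1: pose=(6,-5,W); sL=1/3, sR=15/37; mL=-8/111, mR=-119/222; mL+mR=-45/74 → advance -1; mR−mL=-103/222 → turn -1·90°
n=2: pose=(7,-5,N); sL=60/173, sR=60/293; mL=7200/50689, mR=-22770/50689; mL+mR=-90/293 → advance -1; mR−mL=-29970/50689 → turn -1·90°
n=3: pose=(7,-6,E); sL=30/149, sR=30/169; mL=600/25181, mR=-7305/25181; mL+mR=-45/169 → advance -1; mR−mL=-7905/25181 → turn -1·90°
n=4: pose=(6,-6,S); sL=12/61, sR=60/193; mL=-1344/11773, mR=-4146/11773; mL+mR=-90/193 → advance -1; mR−mL=-2802/11773 → turn -1·90°

0 12/61 60/193 -1344/11773 -4146/11773 6 -6 S
1 1/3 15/37 -8/111 -119/222 6 -5 W
2 60/173 60/293 7200/50689 -22770/50689 7 -5 N
3 30/149 30/169 600/25181 -7305/25181 7 -6 E
4 12/61 60/193 -1344/11773 -4146/11773 6 -6 S
final 6 -5 W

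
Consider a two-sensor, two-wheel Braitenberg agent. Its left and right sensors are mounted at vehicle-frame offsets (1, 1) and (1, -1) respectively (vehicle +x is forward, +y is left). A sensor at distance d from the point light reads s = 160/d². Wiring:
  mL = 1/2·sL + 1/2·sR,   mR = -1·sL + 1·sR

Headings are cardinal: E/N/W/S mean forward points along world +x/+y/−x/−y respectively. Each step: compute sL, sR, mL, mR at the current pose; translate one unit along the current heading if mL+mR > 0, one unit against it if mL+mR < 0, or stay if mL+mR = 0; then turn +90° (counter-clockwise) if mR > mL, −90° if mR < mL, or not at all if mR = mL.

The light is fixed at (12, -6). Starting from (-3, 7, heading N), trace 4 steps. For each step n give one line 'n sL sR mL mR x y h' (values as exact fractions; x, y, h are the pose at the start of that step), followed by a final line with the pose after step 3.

0 40/113 20/49 2110/5537 300/5537 -3 7 N
1 160/421 32/73 12576/30733 1792/30733 -3 8 E
2 80/169 80/197 14640/33293 -2240/33293 -2 8 S
3 160/369 160/421 63200/155349 -8320/155349 -2 7 W
final -3 7 N

n=0: pose=(-3,7,N); sL=40/113, sR=20/49; mL=2110/5537, mR=300/5537; mL+mR=2410/5537 → advance +1; mR−mL=-1810/5537 → turn -1·90°
n=1: pose=(-3,8,E); sL=160/421, sR=32/73; mL=12576/30733, mR=1792/30733; mL+mR=14368/30733 → advance +1; mR−mL=-10784/30733 → turn -1·90°
n=2: pose=(-2,8,S); sL=80/169, sR=80/197; mL=14640/33293, mR=-2240/33293; mL+mR=12400/33293 → advance +1; mR−mL=-16880/33293 → turn -1·90°
n=3: pose=(-2,7,W); sL=160/369, sR=160/421; mL=63200/155349, mR=-8320/155349; mL+mR=54880/155349 → advance +1; mR−mL=-23840/51783 → turn -1·90°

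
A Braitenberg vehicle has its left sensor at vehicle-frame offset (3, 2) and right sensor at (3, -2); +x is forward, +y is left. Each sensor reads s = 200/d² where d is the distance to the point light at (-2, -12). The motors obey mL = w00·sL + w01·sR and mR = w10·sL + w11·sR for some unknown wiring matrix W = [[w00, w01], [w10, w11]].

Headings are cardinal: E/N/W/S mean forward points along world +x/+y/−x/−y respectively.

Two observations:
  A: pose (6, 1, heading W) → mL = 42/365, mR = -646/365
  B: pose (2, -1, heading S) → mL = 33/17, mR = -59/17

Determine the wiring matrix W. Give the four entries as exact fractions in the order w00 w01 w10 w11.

-1/2 1 -1 -1/2

obs A: pose=(6,1,W) → sL=100/73, sR=4/5, mL=42/365, mR=-646/365
obs B: pose=(2,-1,S) → sL=2, sR=50/17, mL=33/17, mR=-59/17
sensor matrix S = [[100/73, 4/5], [2, 50/17]]; det S = 15072/6205
solve [mL_A; mL_B] = S·[w00; w01] and [mR_A; mR_B] = S·[w10; w11]:
  w00 = -1/2, w01 = 1, w10 = -1, w11 = -1/2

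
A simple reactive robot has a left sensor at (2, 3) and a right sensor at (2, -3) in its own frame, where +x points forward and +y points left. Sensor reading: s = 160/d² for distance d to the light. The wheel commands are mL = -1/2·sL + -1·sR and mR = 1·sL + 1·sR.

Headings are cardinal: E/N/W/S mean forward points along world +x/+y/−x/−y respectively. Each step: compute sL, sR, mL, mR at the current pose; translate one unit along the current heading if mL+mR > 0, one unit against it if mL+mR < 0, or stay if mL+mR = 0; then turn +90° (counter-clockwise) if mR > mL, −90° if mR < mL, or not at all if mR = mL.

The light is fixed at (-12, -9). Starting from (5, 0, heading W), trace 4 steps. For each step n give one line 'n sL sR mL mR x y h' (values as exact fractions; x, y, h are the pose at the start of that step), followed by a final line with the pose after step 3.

0 160/261 160/369 -880/1189 11200/10701 5 0 W
1 16/41 80/109 -4152/4469 5024/4469 4 0 S
2 32/89 160/349 -19824/31061 25408/31061 4 -1 E
3 20/37 8/25 -546/925 796/925 5 -1 N
final 5 0 W

n=0: pose=(5,0,W); sL=160/261, sR=160/369; mL=-880/1189, mR=11200/10701; mL+mR=80/261 → advance +1; mR−mL=19120/10701 → turn +1·90°
n=1: pose=(4,0,S); sL=16/41, sR=80/109; mL=-4152/4469, mR=5024/4469; mL+mR=8/41 → advance +1; mR−mL=9176/4469 → turn +1·90°
n=2: pose=(4,-1,E); sL=32/89, sR=160/349; mL=-19824/31061, mR=25408/31061; mL+mR=16/89 → advance +1; mR−mL=45232/31061 → turn +1·90°
n=3: pose=(5,-1,N); sL=20/37, sR=8/25; mL=-546/925, mR=796/925; mL+mR=10/37 → advance +1; mR−mL=1342/925 → turn +1·90°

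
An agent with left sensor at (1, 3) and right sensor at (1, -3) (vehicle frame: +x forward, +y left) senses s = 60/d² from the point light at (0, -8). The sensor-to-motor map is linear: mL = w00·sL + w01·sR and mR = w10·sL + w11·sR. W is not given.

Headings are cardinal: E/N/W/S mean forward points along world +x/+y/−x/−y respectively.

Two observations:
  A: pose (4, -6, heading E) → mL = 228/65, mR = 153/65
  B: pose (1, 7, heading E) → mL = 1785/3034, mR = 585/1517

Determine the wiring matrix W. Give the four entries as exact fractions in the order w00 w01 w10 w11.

1 1 1 1/2

obs A: pose=(4,-6,E) → sL=6/5, sR=30/13, mL=228/65, mR=153/65
obs B: pose=(1,7,E) → sL=15/82, sR=15/37, mL=1785/3034, mR=585/1517
sensor matrix S = [[6/5, 30/13], [15/82, 15/37]]; det S = 1269/19721
solve [mL_A; mL_B] = S·[w00; w01] and [mR_A; mR_B] = S·[w10; w11]:
  w00 = 1, w01 = 1, w10 = 1, w11 = 1/2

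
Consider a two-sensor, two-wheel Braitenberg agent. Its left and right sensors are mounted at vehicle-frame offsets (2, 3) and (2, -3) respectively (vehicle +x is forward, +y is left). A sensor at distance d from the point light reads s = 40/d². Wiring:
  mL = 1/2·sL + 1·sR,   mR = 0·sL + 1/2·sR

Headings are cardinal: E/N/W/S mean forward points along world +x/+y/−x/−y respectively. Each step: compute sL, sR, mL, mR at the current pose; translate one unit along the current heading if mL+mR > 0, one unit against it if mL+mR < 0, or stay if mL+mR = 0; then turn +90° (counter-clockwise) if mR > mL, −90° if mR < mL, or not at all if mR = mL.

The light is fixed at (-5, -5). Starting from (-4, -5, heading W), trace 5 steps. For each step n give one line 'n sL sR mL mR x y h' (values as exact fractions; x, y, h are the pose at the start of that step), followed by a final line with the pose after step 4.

0 4 4 6 2 -4 -5 W
1 40/13 40/13 60/13 20/13 -5 -5 N
2 2 5 6 5/2 -5 -4 E
3 40/17 8 156/17 4 -4 -4 S
4 4 4 6 2 -4 -5 W
final -5 -5 N

n=0: pose=(-4,-5,W); sL=4, sR=4; mL=6, mR=2; mL+mR=8 → advance +1; mR−mL=-4 → turn -1·90°
n=1: pose=(-5,-5,N); sL=40/13, sR=40/13; mL=60/13, mR=20/13; mL+mR=80/13 → advance +1; mR−mL=-40/13 → turn -1·90°
n=2: pose=(-5,-4,E); sL=2, sR=5; mL=6, mR=5/2; mL+mR=17/2 → advance +1; mR−mL=-7/2 → turn -1·90°
n=3: pose=(-4,-4,S); sL=40/17, sR=8; mL=156/17, mR=4; mL+mR=224/17 → advance +1; mR−mL=-88/17 → turn -1·90°
n=4: pose=(-4,-5,W); sL=4, sR=4; mL=6, mR=2; mL+mR=8 → advance +1; mR−mL=-4 → turn -1·90°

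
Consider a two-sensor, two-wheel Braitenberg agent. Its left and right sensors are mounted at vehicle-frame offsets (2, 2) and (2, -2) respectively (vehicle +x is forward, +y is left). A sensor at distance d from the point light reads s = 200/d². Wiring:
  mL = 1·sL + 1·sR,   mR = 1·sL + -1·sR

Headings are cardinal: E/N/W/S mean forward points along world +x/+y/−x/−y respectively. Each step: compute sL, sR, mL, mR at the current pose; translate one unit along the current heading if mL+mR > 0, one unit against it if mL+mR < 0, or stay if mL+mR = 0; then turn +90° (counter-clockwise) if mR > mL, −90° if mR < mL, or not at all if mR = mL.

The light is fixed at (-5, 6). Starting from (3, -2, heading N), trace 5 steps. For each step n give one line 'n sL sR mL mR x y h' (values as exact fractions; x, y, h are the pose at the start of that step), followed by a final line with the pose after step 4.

0 25/9 25/17 650/153 200/153 3 -2 N
1 8/5 200/181 2448/905 448/905 3 -1 E
2 100/101 20/13 3320/1313 -720/1313 4 -1 S
3 200/149 40/17 9360/2533 -2560/2533 4 -2 W
4 25/9 25/17 650/153 200/153 3 -2 N
final 3 -1 E

n=0: pose=(3,-2,N); sL=25/9, sR=25/17; mL=650/153, mR=200/153; mL+mR=50/9 → advance +1; mR−mL=-50/17 → turn -1·90°
n=1: pose=(3,-1,E); sL=8/5, sR=200/181; mL=2448/905, mR=448/905; mL+mR=16/5 → advance +1; mR−mL=-400/181 → turn -1·90°
n=2: pose=(4,-1,S); sL=100/101, sR=20/13; mL=3320/1313, mR=-720/1313; mL+mR=200/101 → advance +1; mR−mL=-40/13 → turn -1·90°
n=3: pose=(4,-2,W); sL=200/149, sR=40/17; mL=9360/2533, mR=-2560/2533; mL+mR=400/149 → advance +1; mR−mL=-80/17 → turn -1·90°
n=4: pose=(3,-2,N); sL=25/9, sR=25/17; mL=650/153, mR=200/153; mL+mR=50/9 → advance +1; mR−mL=-50/17 → turn -1·90°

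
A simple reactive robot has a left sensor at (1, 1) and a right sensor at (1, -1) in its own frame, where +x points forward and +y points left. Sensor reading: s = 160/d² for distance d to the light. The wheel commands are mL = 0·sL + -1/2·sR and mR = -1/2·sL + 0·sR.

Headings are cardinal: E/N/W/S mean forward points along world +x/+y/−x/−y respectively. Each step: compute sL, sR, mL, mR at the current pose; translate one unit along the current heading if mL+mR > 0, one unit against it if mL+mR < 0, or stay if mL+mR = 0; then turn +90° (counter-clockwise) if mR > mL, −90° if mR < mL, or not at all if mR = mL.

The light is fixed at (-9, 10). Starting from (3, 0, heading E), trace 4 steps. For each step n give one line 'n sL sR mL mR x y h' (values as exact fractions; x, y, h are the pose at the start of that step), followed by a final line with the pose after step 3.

0 16/25 16/29 -8/29 -8/25 3 0 E
1 32/53 160/221 -80/221 -16/53 2 0 S
2 10/13 40/61 -20/61 -5/13 2 1 E
3 160/221 160/181 -80/181 -80/221 1 1 S
final 1 2 E

n=0: pose=(3,0,E); sL=16/25, sR=16/29; mL=-8/29, mR=-8/25; mL+mR=-432/725 → advance -1; mR−mL=-32/725 → turn -1·90°
n=1: pose=(2,0,S); sL=32/53, sR=160/221; mL=-80/221, mR=-16/53; mL+mR=-7776/11713 → advance -1; mR−mL=704/11713 → turn +1·90°
n=2: pose=(2,1,E); sL=10/13, sR=40/61; mL=-20/61, mR=-5/13; mL+mR=-565/793 → advance -1; mR−mL=-45/793 → turn -1·90°
n=3: pose=(1,1,S); sL=160/221, sR=160/181; mL=-80/181, mR=-80/221; mL+mR=-32160/40001 → advance -1; mR−mL=3200/40001 → turn +1·90°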